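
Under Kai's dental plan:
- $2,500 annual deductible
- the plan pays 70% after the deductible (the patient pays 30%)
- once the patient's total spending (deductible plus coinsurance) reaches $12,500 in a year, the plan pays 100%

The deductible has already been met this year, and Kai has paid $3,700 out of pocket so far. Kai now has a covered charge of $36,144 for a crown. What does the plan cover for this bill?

With the deductible met, the entire $36,144 is subject to coinsurance.
Patient's 30% share of $36,144 is $10,843.20.
Adding $10,843.20 to the $3,700 already spent would give $14,543.20, which exceeds the $12,500 cap; the patient pays just $12,500 − $3,700 = $8,800.
Insurer pays the balance: $36,144 − $8,800 = $27,344.

$27,344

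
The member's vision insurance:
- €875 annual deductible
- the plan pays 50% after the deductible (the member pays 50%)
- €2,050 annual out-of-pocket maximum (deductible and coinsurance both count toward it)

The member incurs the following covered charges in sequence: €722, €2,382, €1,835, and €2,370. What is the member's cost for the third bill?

Claim 1 — €722: fully absorbed by the deductible. Cost to member: €722. OOP to date €722.
Claim 2 — €2,382: deductible takes €153, €2,229 remains; member's 50% is €1,114.50. Cost to member: €1,267.50. OOP to date €1,989.50.
Claim 3 — €1,835: deductible met; 50% of €1,835 = €917.50. OOP would hit €2,907 > €2,050, so the cap limits the member to €2,050 − €1,989.50 = €60.50.

€60.50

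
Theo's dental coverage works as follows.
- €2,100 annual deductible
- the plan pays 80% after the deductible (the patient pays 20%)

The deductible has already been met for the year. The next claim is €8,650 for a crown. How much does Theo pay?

€1,730

With the deductible met, the entire €8,650 is subject to coinsurance.
Coinsurance: €8,650 × 20% = €1,730.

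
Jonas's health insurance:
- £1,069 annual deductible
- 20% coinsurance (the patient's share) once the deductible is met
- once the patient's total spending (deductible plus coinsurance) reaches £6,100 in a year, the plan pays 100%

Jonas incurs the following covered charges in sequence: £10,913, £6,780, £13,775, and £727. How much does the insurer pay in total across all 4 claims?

£26,095

Claim 1 — £10,913: deductible takes £1,069, £9,844 remains; 20% of £9,844 = £1,968.80. Patient owes £3,037.80 (running OOP £3,037.80). Plan pays £10,913 − £3,037.80 = £7,875.20.
Claim 2 — £6,780: deductible met; 20% of £6,780 = £1,356. Patient owes £1,356 (running OOP £4,393.80). Insurer: £6,780 − £1,356 = £5,424.
Claim 3 — £13,775: 20% coinsurance on £13,775 = £2,755. That would push OOP to £7,148.80, over the £6,100 cap, so patient pays £6,100 − £4,393.80 = £1,706.20. Insurer: £13,775 − £1,706.20 = £12,068.80.
Claim 4 — £727: deductible already satisfied, so patient's share is 20% × £727 = £145.40. Adding that to £6,100 gives £6,245.40, past the £6,100 cap; patient pays only £6,100 − £6,100 = £0. Insurer: £727 − £0 = £727.
Insurer total = bills − patient's total = £32,195 − £6,100 = £26,095.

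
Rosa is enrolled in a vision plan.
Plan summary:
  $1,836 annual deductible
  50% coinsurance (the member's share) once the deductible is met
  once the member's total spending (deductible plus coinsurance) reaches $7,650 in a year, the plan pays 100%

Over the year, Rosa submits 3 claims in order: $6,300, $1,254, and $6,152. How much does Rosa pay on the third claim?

$2,955

Claim 1 — $6,300: $1,836 to deductible, leaving $4,464; coinsurance $4,464 × 50% = $2,232. Cost to member: $4,068. OOP to date $4,068.
Claim 2 — $1,254: deductible already satisfied, so member's share is 50% × $1,254 = $627. Member owes $627 (running OOP $4,695).
Claim 3 — $6,152: 50% coinsurance on $6,152 = $3,076. OOP would hit $7,771 > $7,650, so the cap limits the member to $7,650 − $4,695 = $2,955.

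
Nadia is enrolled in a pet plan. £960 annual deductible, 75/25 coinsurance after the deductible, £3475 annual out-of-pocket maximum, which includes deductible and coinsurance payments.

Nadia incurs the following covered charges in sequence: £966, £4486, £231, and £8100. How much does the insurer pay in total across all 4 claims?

Bill 1, £966: deductible takes £960, £6 remains; owner's 25% is £1.50. Cost to owner: £961.50. OOP to date £961.50. Plan pays £966 − £961.50 = £4.50.
Bill 2, £4486: 25% coinsurance on £4486 = £1121.50. Cost to owner: £1121.50. OOP to date £2083. Plan pays £4486 − £1121.50 = £3364.50.
Bill 3, £231: deductible already satisfied, so owner's share is 25% × £231 = £57.75. Owner owes £57.75 (running OOP £2140.75). Plan pays £231 − £57.75 = £173.25.
Bill 4, £8100: deductible already satisfied, so owner's share is 25% × £8100 = £2025. That would push OOP to £4165.75, over the £3475 cap, so owner pays £3475 − £2140.75 = £1334.25. Insurer: £8100 − £1334.25 = £6765.75.
Insurer total = bills − owner's total = £13783 − £3475 = £10308.

£10308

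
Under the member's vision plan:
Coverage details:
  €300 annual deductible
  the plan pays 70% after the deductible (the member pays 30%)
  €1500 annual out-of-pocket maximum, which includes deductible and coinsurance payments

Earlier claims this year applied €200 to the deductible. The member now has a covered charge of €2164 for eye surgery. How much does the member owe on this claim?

Deductible still to meet: €300 − €200 = €100.
That leaves €2164 − €100 = €2064 for coinsurance.
Member's 30% share of €2064 is €619.20.
That puts the member's cost at €100 + €619.20 = €719.20 before any cap.
Year-to-date out-of-pocket becomes €200 + €719.20 = €919.20, still under the €1500 maximum, so no cap applies.

€719.20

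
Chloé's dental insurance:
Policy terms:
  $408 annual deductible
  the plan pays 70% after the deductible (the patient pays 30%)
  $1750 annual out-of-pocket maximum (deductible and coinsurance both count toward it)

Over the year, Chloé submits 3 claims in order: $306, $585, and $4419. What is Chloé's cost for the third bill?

Bill 1, $306: entire amount goes to the deductible. Patient owes $306 (running OOP $306).
Bill 2, $585: $102 to deductible, leaving $483; patient's 30% is $144.90. Cost to patient: $246.90. OOP to date $552.90.
Bill 3, $4419: deductible already satisfied, so patient's share is 30% × $4419 = $1325.70. That would push OOP to $1878.60, over the $1750 cap, so patient pays $1750 − $552.90 = $1197.10.

$1197.10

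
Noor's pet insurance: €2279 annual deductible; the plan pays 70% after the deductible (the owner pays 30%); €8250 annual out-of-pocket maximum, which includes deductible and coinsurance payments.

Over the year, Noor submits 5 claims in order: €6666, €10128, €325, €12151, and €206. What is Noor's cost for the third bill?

Claim 1 (€6666): €2279 to deductible, leaving €4387; coinsurance €4387 × 30% = €1316.10. Cost to owner: €3595.10. OOP to date €3595.10.
Claim 2 (€10128): 30% coinsurance on €10128 = €3038.40. Owner owes €3038.40 (running OOP €6633.50).
Claim 3 (€325): 30% coinsurance on €325 = €97.50. Owner pays €97.50; OOP now €6731.

€97.50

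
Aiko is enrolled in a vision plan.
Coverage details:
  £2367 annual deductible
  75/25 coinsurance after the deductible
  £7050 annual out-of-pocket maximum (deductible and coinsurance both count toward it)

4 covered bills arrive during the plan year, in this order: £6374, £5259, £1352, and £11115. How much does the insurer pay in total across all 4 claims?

£17050

Claim 1 (£6374): £2367 to deductible, leaving £4007; member's 25% is £1001.75. Cost to member: £3368.75. OOP to date £3368.75. Insurer: £6374 − £3368.75 = £3005.25.
Claim 2 (£5259): deductible met; 25% of £5259 = £1314.75. Member pays £1314.75; OOP now £4683.50. Plan pays £5259 − £1314.75 = £3944.25.
Claim 3 (£1352): deductible already satisfied, so member's share is 25% × £1352 = £338. Cost to member: £338. OOP to date £5021.50. Insurer: £1352 − £338 = £1014.
Claim 4 (£11115): deductible met; 25% of £11115 = £2778.75. Adding that to £5021.50 gives £7800.25, past the £7050 cap; member pays only £7050 − £5021.50 = £2028.50. Insurer: £11115 − £2028.50 = £9086.50.
Insurer total = bills − member's total = £24100 − £7050 = £17050.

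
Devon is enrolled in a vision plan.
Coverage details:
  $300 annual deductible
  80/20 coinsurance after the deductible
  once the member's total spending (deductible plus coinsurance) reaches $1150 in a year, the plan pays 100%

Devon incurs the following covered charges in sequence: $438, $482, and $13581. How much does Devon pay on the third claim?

$726

Claim 1 — $438: $300 finishes the deductible; $138 goes to coinsurance; member's 20% is $27.60. Member owes $327.60 (running OOP $327.60).
Claim 2 — $482: deductible already satisfied, so member's share is 20% × $482 = $96.40. Member owes $96.40 (running OOP $424).
Claim 3 — $13581: deductible already satisfied, so member's share is 20% × $13581 = $2716.20. OOP would hit $3140.20 > $1150, so the cap limits the member to $1150 − $424 = $726.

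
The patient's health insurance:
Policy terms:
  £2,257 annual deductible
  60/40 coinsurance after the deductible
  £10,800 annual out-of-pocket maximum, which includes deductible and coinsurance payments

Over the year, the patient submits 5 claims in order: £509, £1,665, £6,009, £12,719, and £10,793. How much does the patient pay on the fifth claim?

Bill 1, £509: all of it applies to the deductible. Patient pays £509; OOP now £509.
Bill 2, £1,665: entire amount goes to the deductible. Cost to patient: £1,665. OOP to date £2,174.
Bill 3, £6,009: £83 finishes the deductible; £5,926 goes to coinsurance; coinsurance £5,926 × 40% = £2,370.40. Patient owes £2,453.40 (running OOP £4,627.40).
Bill 4, £12,719: 40% coinsurance on £12,719 = £5,087.60. Patient owes £5,087.60 (running OOP £9,715).
Bill 5, £10,793: 40% coinsurance on £10,793 = £4,317.20. OOP would hit £14,032.20 > £10,800, so the cap limits the patient to £10,800 − £9,715 = £1,085.

£1,085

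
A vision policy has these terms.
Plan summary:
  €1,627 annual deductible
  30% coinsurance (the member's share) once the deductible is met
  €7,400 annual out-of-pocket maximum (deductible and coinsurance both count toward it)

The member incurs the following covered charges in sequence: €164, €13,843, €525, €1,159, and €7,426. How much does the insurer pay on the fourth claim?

€811.30

Bill 1, €164: entire amount goes to the deductible. Member pays €164; OOP now €164. Insurer: €164 − €164 = €0.
Bill 2, €13,843: €1,463 finishes the deductible; €12,380 goes to coinsurance; 30% of €12,380 = €3,714. Member owes €5,177 (running OOP €5,341). Insurer: €13,843 − €5,177 = €8,666.
Bill 3, €525: 30% coinsurance on €525 = €157.50. Cost to member: €157.50. OOP to date €5,498.50. Insurer: €525 − €157.50 = €367.50.
Bill 4, €1,159: deductible already satisfied, so member's share is 30% × €1,159 = €347.70. Member owes €347.70 (running OOP €5,846.20). Insurer: €1,159 − €347.70 = €811.30.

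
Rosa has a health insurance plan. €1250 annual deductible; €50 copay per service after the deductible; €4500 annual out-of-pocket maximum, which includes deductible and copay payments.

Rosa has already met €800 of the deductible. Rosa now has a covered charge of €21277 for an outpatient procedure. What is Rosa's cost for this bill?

€500

€800 of the €1250 deductible is already met, leaving €450.
After the €450 deductible portion, €21277 − €450 = €20827 is subject to the copay.
Copay on this service: €50.
So the patient owes €450 + €50 = €500 before any cap.
Cumulative spending €800 + €500 = €1300 stays under the €4500 maximum.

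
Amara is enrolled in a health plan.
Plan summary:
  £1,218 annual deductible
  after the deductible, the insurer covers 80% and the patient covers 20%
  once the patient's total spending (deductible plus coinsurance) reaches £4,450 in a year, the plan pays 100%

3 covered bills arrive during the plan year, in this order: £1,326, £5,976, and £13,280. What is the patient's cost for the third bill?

£2,015.20

Claim 1 (£1,326): deductible takes £1,218, £108 remains; patient's 20% is £21.60. Patient owes £1,239.60 (running OOP £1,239.60).
Claim 2 (£5,976): deductible already satisfied, so patient's share is 20% × £5,976 = £1,195.20. Cost to patient: £1,195.20. OOP to date £2,434.80.
Claim 3 (£13,280): deductible already satisfied, so patient's share is 20% × £13,280 = £2,656. OOP would hit £5,090.80 > £4,450, so the cap limits the patient to £4,450 − £2,434.80 = £2,015.20.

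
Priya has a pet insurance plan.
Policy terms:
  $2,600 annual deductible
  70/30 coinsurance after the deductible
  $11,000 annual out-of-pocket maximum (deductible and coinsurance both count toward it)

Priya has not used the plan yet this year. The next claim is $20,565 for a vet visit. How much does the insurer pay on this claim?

The full $2,600 deductible is still open; $2,600 of this bill applies to it.
The remaining $17,965 (= $20,565 − $2,600) moves to coinsurance.
Owner's 30% share of $17,965 is $5,389.50.
That puts the owner's cost at $2,600 + $5,389.50 = $7,989.50 before any cap.
Cumulative spending $0 + $7,989.50 = $7,989.50 stays under the $11,000 maximum.
The plan picks up $20,565 − $7,989.50 = $12,575.50.

$12,575.50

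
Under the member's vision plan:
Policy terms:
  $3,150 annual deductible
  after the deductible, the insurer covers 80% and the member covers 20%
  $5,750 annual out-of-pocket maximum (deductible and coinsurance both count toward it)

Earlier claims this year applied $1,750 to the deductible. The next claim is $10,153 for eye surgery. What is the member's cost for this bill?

$1,750 of the $3,150 deductible is already met, leaving $1,400.
After the $1,400 deductible portion, $10,153 − $1,400 = $8,753 is subject to coinsurance.
20% of $8,753 = $1,750.60 falls to the member.
So the member owes $1,400 + $1,750.60 = $3,150.60 before any cap.
Cumulative spending $1,750 + $3,150.60 = $4,900.60 stays under the $5,750 maximum.

$3,150.60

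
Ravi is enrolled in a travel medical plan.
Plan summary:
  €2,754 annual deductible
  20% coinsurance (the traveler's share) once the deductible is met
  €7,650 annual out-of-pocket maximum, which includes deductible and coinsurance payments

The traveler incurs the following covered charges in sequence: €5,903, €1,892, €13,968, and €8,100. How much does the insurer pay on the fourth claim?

Bill 1, €5,903: deductible takes €2,754, €3,149 remains; 20% of €3,149 = €629.80. Traveler pays €3,383.80; OOP now €3,383.80. Plan pays €5,903 − €3,383.80 = €2,519.20.
Bill 2, €1,892: deductible already satisfied, so traveler's share is 20% × €1,892 = €378.40. Traveler owes €378.40 (running OOP €3,762.20). Insurer: €1,892 − €378.40 = €1,513.60.
Bill 3, €13,968: deductible met; 20% of €13,968 = €2,793.60. Cost to traveler: €2,793.60. OOP to date €6,555.80. Plan pays €13,968 − €2,793.60 = €11,174.40.
Bill 4, €8,100: deductible met; 20% of €8,100 = €1,620. OOP would hit €8,175.80 > €7,650, so the cap limits the traveler to €7,650 − €6,555.80 = €1,094.20. Insurer: €8,100 − €1,094.20 = €7,005.80.

€7,005.80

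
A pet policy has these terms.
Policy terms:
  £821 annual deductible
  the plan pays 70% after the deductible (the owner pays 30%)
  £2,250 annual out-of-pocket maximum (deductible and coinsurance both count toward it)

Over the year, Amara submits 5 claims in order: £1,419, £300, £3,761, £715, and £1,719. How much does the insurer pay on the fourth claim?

£683.70

Claim 1 — £1,419: £821 finishes the deductible; £598 goes to coinsurance; owner's 30% is £179.40. Owner owes £1,000.40 (running OOP £1,000.40). Plan pays £1,419 − £1,000.40 = £418.60.
Claim 2 — £300: 30% coinsurance on £300 = £90. Owner pays £90; OOP now £1,090.40. Insurer: £300 − £90 = £210.
Claim 3 — £3,761: deductible already satisfied, so owner's share is 30% × £3,761 = £1,128.30. Cost to owner: £1,128.30. OOP to date £2,218.70. Plan pays £3,761 − £1,128.30 = £2,632.70.
Claim 4 — £715: 30% coinsurance on £715 = £214.50. OOP would hit £2,433.20 > £2,250, so the cap limits the owner to £2,250 − £2,218.70 = £31.30. Plan pays £715 − £31.30 = £683.70.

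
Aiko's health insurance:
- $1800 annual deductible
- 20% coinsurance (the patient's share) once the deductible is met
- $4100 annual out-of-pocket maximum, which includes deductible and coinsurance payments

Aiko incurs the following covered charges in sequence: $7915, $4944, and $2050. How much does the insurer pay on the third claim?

Bill 1, $7915: deductible takes $1800, $6115 remains; coinsurance $6115 × 20% = $1223. Cost to patient: $3023. OOP to date $3023. Insurer: $7915 − $3023 = $4892.
Bill 2, $4944: deductible already satisfied, so patient's share is 20% × $4944 = $988.80. Patient owes $988.80 (running OOP $4011.80). Insurer: $4944 − $988.80 = $3955.20.
Bill 3, $2050: 20% coinsurance on $2050 = $410. Adding that to $4011.80 gives $4421.80, past the $4100 cap; patient pays only $4100 − $4011.80 = $88.20. Plan pays $2050 − $88.20 = $1961.80.

$1961.80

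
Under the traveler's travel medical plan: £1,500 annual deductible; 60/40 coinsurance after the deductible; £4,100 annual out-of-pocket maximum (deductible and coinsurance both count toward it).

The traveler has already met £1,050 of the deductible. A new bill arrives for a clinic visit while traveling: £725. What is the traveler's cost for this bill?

£1,050 of the £1,500 deductible is already met, leaving £450.
The remaining £275 (= £725 − £450) moves to coinsurance.
Coinsurance: £275 × 40% = £110.
So the traveler owes £450 + £110 = £560 before any cap.
Cumulative spending £1,050 + £560 = £1,610 stays under the £4,100 maximum.

£560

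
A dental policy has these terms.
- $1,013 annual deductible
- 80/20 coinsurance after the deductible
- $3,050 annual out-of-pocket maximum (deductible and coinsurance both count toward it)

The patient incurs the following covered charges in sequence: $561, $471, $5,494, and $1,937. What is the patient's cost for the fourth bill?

$387.40

#1 ($561): all of it applies to the deductible. Patient pays $561; OOP now $561.
#2 ($471): $452 finishes the deductible; $19 goes to coinsurance; coinsurance $19 × 20% = $3.80. Patient owes $455.80 (running OOP $1,016.80).
#3 ($5,494): 20% coinsurance on $5,494 = $1,098.80. Patient owes $1,098.80 (running OOP $2,115.60).
#4 ($1,937): deductible met; 20% of $1,937 = $387.40. Patient owes $387.40 (running OOP $2,503).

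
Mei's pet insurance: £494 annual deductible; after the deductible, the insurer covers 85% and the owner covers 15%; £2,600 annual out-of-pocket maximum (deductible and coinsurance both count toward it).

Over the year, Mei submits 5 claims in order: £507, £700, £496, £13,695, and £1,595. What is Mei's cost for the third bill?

Claim 1 — £507: deductible takes £494, £13 remains; owner's 15% is £1.95. Owner owes £495.95 (running OOP £495.95).
Claim 2 — £700: 15% coinsurance on £700 = £105. Cost to owner: £105. OOP to date £600.95.
Claim 3 — £496: deductible met; 15% of £496 = £74.40. Owner pays £74.40; OOP now £675.35.

£74.40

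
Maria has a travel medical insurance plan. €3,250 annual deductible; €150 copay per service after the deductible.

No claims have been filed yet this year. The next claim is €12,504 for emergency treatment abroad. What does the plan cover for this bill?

€9,104

Nothing has been paid toward the €3,250 deductible, so the first €3,250 of this charge is applied there.
That leaves €12,504 − €3,250 = €9,254 for the copay.
Copay on this service: €150.
So the traveler owes €3,250 + €150 = €3,400.
The plan picks up €12,504 − €3,400 = €9,104.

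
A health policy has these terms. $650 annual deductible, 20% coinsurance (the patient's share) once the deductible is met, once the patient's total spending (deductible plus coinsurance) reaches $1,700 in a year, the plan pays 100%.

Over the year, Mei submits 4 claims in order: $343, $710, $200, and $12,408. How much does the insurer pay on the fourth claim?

$11,478.60

#1 ($343): entire amount goes to the deductible. Cost to patient: $343. OOP to date $343. Plan pays $343 − $343 = $0.
#2 ($710): deductible takes $307, $403 remains; coinsurance $403 × 20% = $80.60. Patient pays $387.60; OOP now $730.60. Insurer: $710 − $387.60 = $322.40.
#3 ($200): deductible already satisfied, so patient's share is 20% × $200 = $40. Cost to patient: $40. OOP to date $770.60. Plan pays $200 − $40 = $160.
#4 ($12,408): 20% coinsurance on $12,408 = $2,481.60. That would push OOP to $3,252.20, over the $1,700 cap, so patient pays $1,700 − $770.60 = $929.40. Insurer: $12,408 − $929.40 = $11,478.60.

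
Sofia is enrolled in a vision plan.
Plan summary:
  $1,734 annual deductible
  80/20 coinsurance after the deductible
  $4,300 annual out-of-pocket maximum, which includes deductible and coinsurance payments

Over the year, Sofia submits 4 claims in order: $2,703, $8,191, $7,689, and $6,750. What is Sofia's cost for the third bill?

Claim 1 — $2,703: $1,734 to deductible, leaving $969; 20% of $969 = $193.80. Member pays $1,927.80; OOP now $1,927.80.
Claim 2 — $8,191: 20% coinsurance on $8,191 = $1,638.20. Member pays $1,638.20; OOP now $3,566.
Claim 3 — $7,689: deductible already satisfied, so member's share is 20% × $7,689 = $1,537.80. That would push OOP to $5,103.80, over the $4,300 cap, so member pays $4,300 − $3,566 = $734.

$734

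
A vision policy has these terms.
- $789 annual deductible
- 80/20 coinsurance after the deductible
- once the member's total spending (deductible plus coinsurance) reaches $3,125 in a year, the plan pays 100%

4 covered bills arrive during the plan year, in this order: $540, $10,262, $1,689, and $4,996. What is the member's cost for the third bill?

$333.40

Claim 1 ($540): fully absorbed by the deductible. Member pays $540; OOP now $540.
Claim 2 ($10,262): deductible takes $249, $10,013 remains; 20% of $10,013 = $2,002.60. Cost to member: $2,251.60. OOP to date $2,791.60.
Claim 3 ($1,689): deductible met; 20% of $1,689 = $337.80. Adding that to $2,791.60 gives $3,129.40, past the $3,125 cap; member pays only $3,125 − $2,791.60 = $333.40.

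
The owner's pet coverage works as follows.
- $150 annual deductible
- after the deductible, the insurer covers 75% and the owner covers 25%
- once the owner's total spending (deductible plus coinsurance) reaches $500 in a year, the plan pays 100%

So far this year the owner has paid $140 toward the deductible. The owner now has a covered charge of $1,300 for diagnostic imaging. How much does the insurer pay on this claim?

Deductible still to meet: $150 − $140 = $10.
That leaves $1,300 − $10 = $1,290 for coinsurance.
Owner's 25% share of $1,290 is $322.50.
That puts the owner's cost at $10 + $322.50 = $332.50 before any cap.
Total out-of-pocket so far would be $140 + $332.50 = $472.50, below the $500 cap — no reduction.
Insurer pays the balance: $1,300 − $332.50 = $967.50.

$967.50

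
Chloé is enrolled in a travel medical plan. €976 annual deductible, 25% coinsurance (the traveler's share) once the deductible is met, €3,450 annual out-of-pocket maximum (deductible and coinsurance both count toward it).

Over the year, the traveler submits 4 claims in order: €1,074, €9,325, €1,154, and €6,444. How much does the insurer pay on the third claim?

Claim 1 — €1,074: €976 finishes the deductible; €98 goes to coinsurance; 25% of €98 = €24.50. Cost to traveler: €1,000.50. OOP to date €1,000.50. Insurer: €1,074 − €1,000.50 = €73.50.
Claim 2 — €9,325: deductible met; 25% of €9,325 = €2,331.25. Traveler pays €2,331.25; OOP now €3,331.75. Plan pays €9,325 − €2,331.25 = €6,993.75.
Claim 3 — €1,154: 25% coinsurance on €1,154 = €288.50. That would push OOP to €3,620.25, over the €3,450 cap, so traveler pays €3,450 − €3,331.75 = €118.25. Insurer: €1,154 − €118.25 = €1,035.75.

€1,035.75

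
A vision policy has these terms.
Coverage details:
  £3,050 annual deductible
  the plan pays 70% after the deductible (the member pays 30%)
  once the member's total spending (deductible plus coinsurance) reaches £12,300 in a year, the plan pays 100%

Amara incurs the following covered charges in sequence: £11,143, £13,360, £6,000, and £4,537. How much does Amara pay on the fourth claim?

#1 (£11,143): deductible takes £3,050, £8,093 remains; 30% of £8,093 = £2,427.90. Member owes £5,477.90 (running OOP £5,477.90).
#2 (£13,360): 30% coinsurance on £13,360 = £4,008. Member pays £4,008; OOP now £9,485.90.
#3 (£6,000): deductible met; 30% of £6,000 = £1,800. Member pays £1,800; OOP now £11,285.90.
#4 (£4,537): deductible met; 30% of £4,537 = £1,361.10. Adding that to £11,285.90 gives £12,647, past the £12,300 cap; member pays only £12,300 − £11,285.90 = £1,014.10.

£1,014.10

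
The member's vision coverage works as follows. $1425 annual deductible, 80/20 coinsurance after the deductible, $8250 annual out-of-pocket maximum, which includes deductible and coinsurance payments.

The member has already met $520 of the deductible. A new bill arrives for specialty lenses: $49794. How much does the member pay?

$7730

$520 of the $1425 deductible is already met, leaving $905.
That leaves $49794 − $905 = $48889 for coinsurance.
Member's 20% share of $48889 is $9777.80.
That puts the member's cost at $905 + $9777.80 = $10682.80 before any cap.
Year-to-date out-of-pocket would reach $520 + $10682.80 = $11202.80, above the $8250 maximum, so the member pays only $8250 − $520 = $7730.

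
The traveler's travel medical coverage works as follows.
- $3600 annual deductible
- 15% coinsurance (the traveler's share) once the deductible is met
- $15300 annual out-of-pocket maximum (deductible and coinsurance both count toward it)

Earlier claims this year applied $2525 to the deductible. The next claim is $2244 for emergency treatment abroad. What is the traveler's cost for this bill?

$1250.35

$2525 of the $3600 deductible is already met, leaving $1075.
After the $1075 deductible portion, $2244 − $1075 = $1169 is subject to coinsurance.
15% of $1169 = $175.35 falls to the traveler.
That puts the traveler's cost at $1075 + $175.35 = $1250.35 before any cap.
Total out-of-pocket so far would be $2525 + $1250.35 = $3775.35, below the $15300 cap — no reduction.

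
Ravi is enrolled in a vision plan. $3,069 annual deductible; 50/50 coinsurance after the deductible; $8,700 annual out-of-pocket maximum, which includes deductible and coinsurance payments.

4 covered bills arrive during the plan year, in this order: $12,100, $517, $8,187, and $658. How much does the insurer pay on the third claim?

$7,330

#1 ($12,100): $3,069 to deductible, leaving $9,031; coinsurance $9,031 × 50% = $4,515.50. Cost to member: $7,584.50. OOP to date $7,584.50. Plan pays $12,100 − $7,584.50 = $4,515.50.
#2 ($517): 50% coinsurance on $517 = $258.50. Member pays $258.50; OOP now $7,843. Plan pays $517 − $258.50 = $258.50.
#3 ($8,187): deductible met; 50% of $8,187 = $4,093.50. That would push OOP to $11,936.50, over the $8,700 cap, so member pays $8,700 − $7,843 = $857. Plan pays $8,187 − $857 = $7,330.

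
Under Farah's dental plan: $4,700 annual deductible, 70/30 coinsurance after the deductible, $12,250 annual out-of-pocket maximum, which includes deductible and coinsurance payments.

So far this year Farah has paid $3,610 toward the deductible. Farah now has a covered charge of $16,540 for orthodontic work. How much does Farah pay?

Remaining deductible: $4,700 − $3,610 = $1,090.
The remaining $15,450 (= $16,540 − $1,090) moves to coinsurance.
Patient's 30% share of $15,450 is $4,635.
That puts the patient's cost at $1,090 + $4,635 = $5,725 before any cap.
Total out-of-pocket so far would be $3,610 + $5,725 = $9,335, below the $12,250 cap — no reduction.

$5,725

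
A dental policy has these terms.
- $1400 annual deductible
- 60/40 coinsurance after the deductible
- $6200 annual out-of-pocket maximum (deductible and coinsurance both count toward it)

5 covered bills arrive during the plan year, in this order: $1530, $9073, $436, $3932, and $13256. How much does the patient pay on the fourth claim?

Claim 1 ($1530): $1400 finishes the deductible; $130 goes to coinsurance; 40% of $130 = $52. Patient owes $1452 (running OOP $1452).
Claim 2 ($9073): deductible already satisfied, so patient's share is 40% × $9073 = $3629.20. Cost to patient: $3629.20. OOP to date $5081.20.
Claim 3 ($436): deductible met; 40% of $436 = $174.40. Patient owes $174.40 (running OOP $5255.60).
Claim 4 ($3932): deductible already satisfied, so patient's share is 40% × $3932 = $1572.80. That would push OOP to $6828.40, over the $6200 cap, so patient pays $6200 − $5255.60 = $944.40.

$944.40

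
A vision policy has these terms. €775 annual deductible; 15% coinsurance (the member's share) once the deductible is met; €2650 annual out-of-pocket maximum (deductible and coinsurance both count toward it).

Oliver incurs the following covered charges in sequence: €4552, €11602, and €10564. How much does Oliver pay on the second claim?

#1 (€4552): deductible takes €775, €3777 remains; 15% of €3777 = €566.55. Cost to member: €1341.55. OOP to date €1341.55.
#2 (€11602): 15% coinsurance on €11602 = €1740.30. OOP would hit €3081.85 > €2650, so the cap limits the member to €2650 − €1341.55 = €1308.45.

€1308.45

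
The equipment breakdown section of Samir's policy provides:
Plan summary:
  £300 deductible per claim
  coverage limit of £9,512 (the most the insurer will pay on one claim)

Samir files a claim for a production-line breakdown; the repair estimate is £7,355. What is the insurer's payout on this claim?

£7,055

Subtract the deductible: £7,355 − £300 = £7,055.
That's under the £9,512 cap, so the insurer reimburses the full £7,055.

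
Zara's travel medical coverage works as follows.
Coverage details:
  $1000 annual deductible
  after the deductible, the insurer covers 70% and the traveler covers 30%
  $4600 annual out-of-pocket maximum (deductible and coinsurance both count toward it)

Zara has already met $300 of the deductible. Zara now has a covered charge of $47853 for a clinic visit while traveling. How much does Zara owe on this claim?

$4300

Remaining deductible: $1000 − $300 = $700.
That leaves $47853 − $700 = $47153 for coinsurance.
Traveler's 30% share of $47153 is $14145.90.
That puts the traveler's cost at $700 + $14145.90 = $14845.90 before any cap.
That would bring total out-of-pocket to $15145.90, past the $4600 cap. The traveler is capped at $4600 − $300 = $4300 on this claim.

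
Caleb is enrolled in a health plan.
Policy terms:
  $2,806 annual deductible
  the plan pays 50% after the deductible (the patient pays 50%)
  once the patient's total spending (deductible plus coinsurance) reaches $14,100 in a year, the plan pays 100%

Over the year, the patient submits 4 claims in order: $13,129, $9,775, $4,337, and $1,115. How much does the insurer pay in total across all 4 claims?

Claim 1 ($13,129): $2,806 to deductible, leaving $10,323; 50% of $10,323 = $5,161.50. Patient owes $7,967.50 (running OOP $7,967.50). Plan pays $13,129 − $7,967.50 = $5,161.50.
Claim 2 ($9,775): 50% coinsurance on $9,775 = $4,887.50. Cost to patient: $4,887.50. OOP to date $12,855. Plan pays $9,775 − $4,887.50 = $4,887.50.
Claim 3 ($4,337): 50% coinsurance on $4,337 = $2,168.50. That would push OOP to $15,023.50, over the $14,100 cap, so patient pays $14,100 − $12,855 = $1,245. Insurer: $4,337 − $1,245 = $3,092.
Claim 4 ($1,115): 50% coinsurance on $1,115 = $557.50. Adding that to $14,100 gives $14,657.50, past the $14,100 cap; patient pays only $14,100 − $14,100 = $0. Insurer: $1,115 − $0 = $1,115.
Insurer total = bills − patient's total = $28,356 − $14,100 = $14,256.

$14,256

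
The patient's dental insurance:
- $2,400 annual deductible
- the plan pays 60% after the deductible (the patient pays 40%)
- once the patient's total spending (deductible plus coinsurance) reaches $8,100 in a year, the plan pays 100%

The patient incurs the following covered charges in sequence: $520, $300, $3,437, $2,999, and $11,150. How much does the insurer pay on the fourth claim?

$1,799.40

#1 ($520): entire amount goes to the deductible. Patient pays $520; OOP now $520. Plan pays $520 − $520 = $0.
#2 ($300): entire amount goes to the deductible. Patient owes $300 (running OOP $820). Plan pays $300 − $300 = $0.
#3 ($3,437): $1,580 finishes the deductible; $1,857 goes to coinsurance; coinsurance $1,857 × 40% = $742.80. Patient pays $2,322.80; OOP now $3,142.80. Insurer: $3,437 − $2,322.80 = $1,114.20.
#4 ($2,999): 40% coinsurance on $2,999 = $1,199.60. Patient pays $1,199.60; OOP now $4,342.40. Insurer: $2,999 − $1,199.60 = $1,799.40.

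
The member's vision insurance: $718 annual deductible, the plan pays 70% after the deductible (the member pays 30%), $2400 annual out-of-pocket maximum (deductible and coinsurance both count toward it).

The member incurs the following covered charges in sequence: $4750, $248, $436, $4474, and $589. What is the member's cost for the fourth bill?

$267.20

#1 ($4750): $718 to deductible, leaving $4032; coinsurance $4032 × 30% = $1209.60. Member pays $1927.60; OOP now $1927.60.
#2 ($248): deductible met; 30% of $248 = $74.40. Cost to member: $74.40. OOP to date $2002.
#3 ($436): deductible met; 30% of $436 = $130.80. Cost to member: $130.80. OOP to date $2132.80.
#4 ($4474): deductible already satisfied, so member's share is 30% × $4474 = $1342.20. OOP would hit $3475 > $2400, so the cap limits the member to $2400 − $2132.80 = $267.20.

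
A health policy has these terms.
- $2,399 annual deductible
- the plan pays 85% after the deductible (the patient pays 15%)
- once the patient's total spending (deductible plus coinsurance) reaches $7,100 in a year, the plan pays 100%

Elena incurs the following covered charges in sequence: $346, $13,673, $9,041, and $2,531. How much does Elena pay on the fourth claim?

$379.65

Bill 1, $346: all of it applies to the deductible. Patient owes $346 (running OOP $346).
Bill 2, $13,673: $2,053 to deductible, leaving $11,620; patient's 15% is $1,743. Cost to patient: $3,796. OOP to date $4,142.
Bill 3, $9,041: deductible already satisfied, so patient's share is 15% × $9,041 = $1,356.15. Patient owes $1,356.15 (running OOP $5,498.15).
Bill 4, $2,531: deductible already satisfied, so patient's share is 15% × $2,531 = $379.65. Patient owes $379.65 (running OOP $5,877.80).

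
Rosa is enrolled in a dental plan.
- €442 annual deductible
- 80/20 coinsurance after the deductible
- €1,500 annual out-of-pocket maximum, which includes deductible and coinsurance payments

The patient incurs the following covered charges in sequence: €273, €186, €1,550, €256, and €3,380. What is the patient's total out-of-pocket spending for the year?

€1,482.60

#1 (€273): fully absorbed by the deductible. Patient pays €273; OOP now €273.
#2 (€186): €169 to deductible, leaving €17; coinsurance €17 × 20% = €3.40. Patient owes €172.40 (running OOP €445.40).
#3 (€1,550): deductible already satisfied, so patient's share is 20% × €1,550 = €310. Cost to patient: €310. OOP to date €755.40.
#4 (€256): deductible already satisfied, so patient's share is 20% × €256 = €51.20. Patient pays €51.20; OOP now €806.60.
#5 (€3,380): deductible met; 20% of €3,380 = €676. Patient owes €676 (running OOP €1,482.60).
Total paid by the patient: €273 + €172.40 + €310 + €51.20 + €676 = €1,482.60.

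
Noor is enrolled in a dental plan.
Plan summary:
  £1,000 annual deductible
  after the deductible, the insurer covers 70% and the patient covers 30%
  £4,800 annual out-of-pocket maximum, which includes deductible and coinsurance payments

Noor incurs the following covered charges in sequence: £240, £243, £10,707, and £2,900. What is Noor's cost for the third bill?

£3,574

#1 (£240): all of it applies to the deductible. Patient owes £240 (running OOP £240).
#2 (£243): all of it applies to the deductible. Patient owes £243 (running OOP £483).
#3 (£10,707): £517 finishes the deductible; £10,190 goes to coinsurance; 30% of £10,190 = £3,057. Cost to patient: £3,574. OOP to date £4,057.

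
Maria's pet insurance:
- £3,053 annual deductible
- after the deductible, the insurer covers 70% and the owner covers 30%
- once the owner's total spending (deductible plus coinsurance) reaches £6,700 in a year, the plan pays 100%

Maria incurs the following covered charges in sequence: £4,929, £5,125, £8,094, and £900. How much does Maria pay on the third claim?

£1,546.70

#1 (£4,929): £3,053 finishes the deductible; £1,876 goes to coinsurance; 30% of £1,876 = £562.80. Owner owes £3,615.80 (running OOP £3,615.80).
#2 (£5,125): 30% coinsurance on £5,125 = £1,537.50. Owner pays £1,537.50; OOP now £5,153.30.
#3 (£8,094): deductible met; 30% of £8,094 = £2,428.20. OOP would hit £7,581.50 > £6,700, so the cap limits the owner to £6,700 − £5,153.30 = £1,546.70.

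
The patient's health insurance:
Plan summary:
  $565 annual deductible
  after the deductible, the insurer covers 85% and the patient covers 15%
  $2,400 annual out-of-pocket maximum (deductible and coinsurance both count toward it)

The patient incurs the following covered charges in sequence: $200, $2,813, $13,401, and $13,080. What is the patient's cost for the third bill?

#1 ($200): entire amount goes to the deductible. Patient owes $200 (running OOP $200).
#2 ($2,813): $365 finishes the deductible; $2,448 goes to coinsurance; patient's 15% is $367.20. Patient pays $732.20; OOP now $932.20.
#3 ($13,401): deductible met; 15% of $13,401 = $2,010.15. Adding that to $932.20 gives $2,942.35, past the $2,400 cap; patient pays only $2,400 − $932.20 = $1,467.80.

$1,467.80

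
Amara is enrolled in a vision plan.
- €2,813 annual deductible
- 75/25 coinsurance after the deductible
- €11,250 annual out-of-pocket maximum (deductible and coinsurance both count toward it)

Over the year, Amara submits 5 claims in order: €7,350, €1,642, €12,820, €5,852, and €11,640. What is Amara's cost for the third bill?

€3,205

#1 (€7,350): €2,813 finishes the deductible; €4,537 goes to coinsurance; 25% of €4,537 = €1,134.25. Member pays €3,947.25; OOP now €3,947.25.
#2 (€1,642): 25% coinsurance on €1,642 = €410.50. Member owes €410.50 (running OOP €4,357.75).
#3 (€12,820): deductible already satisfied, so member's share is 25% × €12,820 = €3,205. Cost to member: €3,205. OOP to date €7,562.75.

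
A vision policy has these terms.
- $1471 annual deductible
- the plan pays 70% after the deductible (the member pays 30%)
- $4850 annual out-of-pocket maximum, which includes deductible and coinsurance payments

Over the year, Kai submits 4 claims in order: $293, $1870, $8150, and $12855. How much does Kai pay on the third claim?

$2445

#1 ($293): all of it applies to the deductible. Member pays $293; OOP now $293.
#2 ($1870): $1178 finishes the deductible; $692 goes to coinsurance; coinsurance $692 × 30% = $207.60. Member pays $1385.60; OOP now $1678.60.
#3 ($8150): deductible met; 30% of $8150 = $2445. Member pays $2445; OOP now $4123.60.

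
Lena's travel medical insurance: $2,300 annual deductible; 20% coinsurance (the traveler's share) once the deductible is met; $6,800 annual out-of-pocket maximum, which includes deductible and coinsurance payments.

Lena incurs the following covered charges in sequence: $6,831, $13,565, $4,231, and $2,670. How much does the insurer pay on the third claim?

Bill 1, $6,831: $2,300 to deductible, leaving $4,531; traveler's 20% is $906.20. Traveler owes $3,206.20 (running OOP $3,206.20). Insurer: $6,831 − $3,206.20 = $3,624.80.
Bill 2, $13,565: deductible already satisfied, so traveler's share is 20% × $13,565 = $2,713. Traveler pays $2,713; OOP now $5,919.20. Plan pays $13,565 − $2,713 = $10,852.
Bill 3, $4,231: deductible met; 20% of $4,231 = $846.20. Cost to traveler: $846.20. OOP to date $6,765.40. Insurer: $4,231 − $846.20 = $3,384.80.

$3,384.80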